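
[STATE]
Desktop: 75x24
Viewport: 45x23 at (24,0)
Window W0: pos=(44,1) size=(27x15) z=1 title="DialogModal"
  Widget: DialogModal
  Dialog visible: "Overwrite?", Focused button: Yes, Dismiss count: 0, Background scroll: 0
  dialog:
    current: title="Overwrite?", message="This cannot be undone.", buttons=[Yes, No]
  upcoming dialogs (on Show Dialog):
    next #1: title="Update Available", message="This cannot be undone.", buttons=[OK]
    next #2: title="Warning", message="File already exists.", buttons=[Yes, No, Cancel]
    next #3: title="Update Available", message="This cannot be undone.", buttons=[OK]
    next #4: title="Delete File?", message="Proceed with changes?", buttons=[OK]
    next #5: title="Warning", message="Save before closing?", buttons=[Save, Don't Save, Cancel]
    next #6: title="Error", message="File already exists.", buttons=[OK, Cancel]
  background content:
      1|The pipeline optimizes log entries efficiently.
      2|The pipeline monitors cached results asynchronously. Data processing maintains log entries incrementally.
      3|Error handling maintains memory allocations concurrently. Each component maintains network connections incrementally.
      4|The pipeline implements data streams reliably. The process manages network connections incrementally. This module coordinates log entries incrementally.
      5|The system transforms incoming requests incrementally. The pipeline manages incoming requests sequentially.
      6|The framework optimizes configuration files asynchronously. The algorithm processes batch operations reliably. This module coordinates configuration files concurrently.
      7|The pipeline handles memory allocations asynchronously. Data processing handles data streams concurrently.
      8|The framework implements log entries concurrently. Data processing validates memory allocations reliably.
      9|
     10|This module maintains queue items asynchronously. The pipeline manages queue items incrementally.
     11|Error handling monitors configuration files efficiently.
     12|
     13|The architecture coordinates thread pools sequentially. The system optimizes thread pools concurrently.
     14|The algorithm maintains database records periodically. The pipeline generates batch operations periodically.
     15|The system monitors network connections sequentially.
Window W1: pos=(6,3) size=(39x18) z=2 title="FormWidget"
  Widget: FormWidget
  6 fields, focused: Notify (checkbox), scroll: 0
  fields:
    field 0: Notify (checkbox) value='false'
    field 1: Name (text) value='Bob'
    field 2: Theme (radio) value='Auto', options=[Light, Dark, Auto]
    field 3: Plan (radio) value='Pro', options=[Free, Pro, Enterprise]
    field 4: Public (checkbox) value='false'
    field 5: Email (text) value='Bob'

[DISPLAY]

                                             
                    ┏━━━━━━━━━━━━━━━━━━━━━━━━
                    ┃ DialogModal            
━━━━━━━━━━━━━━━━━━━━┓────────────────────────
                    ┃The pipeline optimizes l
────────────────────┨The pipeline monitors ca
                    ┃Error handling maintains
b                  ]┃Th┌───────────────────┐ 
 Light  ( ) Dark  (●┃Th│     Overwrite?    │n
 Free  (●) Pro  ( ) ┃Th│This cannot be undo│ 
                    ┃Th│     [Yes]  No     │m
b                  ]┃Th└───────────────────┘s
                    ┃                        
                    ┃This module maintains qu
                    ┃Error handling monitors 
                    ┃━━━━━━━━━━━━━━━━━━━━━━━━
                    ┃                        
                    ┃                        
                    ┃                        
                    ┃                        
━━━━━━━━━━━━━━━━━━━━┛                        
                                             
                                             


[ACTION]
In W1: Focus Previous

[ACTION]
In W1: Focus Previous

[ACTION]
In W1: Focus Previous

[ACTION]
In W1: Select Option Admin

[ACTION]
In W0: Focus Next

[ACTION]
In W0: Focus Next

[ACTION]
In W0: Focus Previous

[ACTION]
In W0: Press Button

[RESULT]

                                             
                    ┏━━━━━━━━━━━━━━━━━━━━━━━━
                    ┃ DialogModal            
━━━━━━━━━━━━━━━━━━━━┓────────────────────────
                    ┃The pipeline optimizes l
────────────────────┨The pipeline monitors ca
                    ┃Error handling maintains
b                  ]┃The pipeline implements 
 Light  ( ) Dark  (●┃The system transforms in
 Free  (●) Pro  ( ) ┃The framework optimizes 
                    ┃The pipeline handles mem
b                  ]┃The framework implements
                    ┃                        
                    ┃This module maintains qu
                    ┃Error handling monitors 
                    ┃━━━━━━━━━━━━━━━━━━━━━━━━
                    ┃                        
                    ┃                        
                    ┃                        
                    ┃                        
━━━━━━━━━━━━━━━━━━━━┛                        
                                             
                                             


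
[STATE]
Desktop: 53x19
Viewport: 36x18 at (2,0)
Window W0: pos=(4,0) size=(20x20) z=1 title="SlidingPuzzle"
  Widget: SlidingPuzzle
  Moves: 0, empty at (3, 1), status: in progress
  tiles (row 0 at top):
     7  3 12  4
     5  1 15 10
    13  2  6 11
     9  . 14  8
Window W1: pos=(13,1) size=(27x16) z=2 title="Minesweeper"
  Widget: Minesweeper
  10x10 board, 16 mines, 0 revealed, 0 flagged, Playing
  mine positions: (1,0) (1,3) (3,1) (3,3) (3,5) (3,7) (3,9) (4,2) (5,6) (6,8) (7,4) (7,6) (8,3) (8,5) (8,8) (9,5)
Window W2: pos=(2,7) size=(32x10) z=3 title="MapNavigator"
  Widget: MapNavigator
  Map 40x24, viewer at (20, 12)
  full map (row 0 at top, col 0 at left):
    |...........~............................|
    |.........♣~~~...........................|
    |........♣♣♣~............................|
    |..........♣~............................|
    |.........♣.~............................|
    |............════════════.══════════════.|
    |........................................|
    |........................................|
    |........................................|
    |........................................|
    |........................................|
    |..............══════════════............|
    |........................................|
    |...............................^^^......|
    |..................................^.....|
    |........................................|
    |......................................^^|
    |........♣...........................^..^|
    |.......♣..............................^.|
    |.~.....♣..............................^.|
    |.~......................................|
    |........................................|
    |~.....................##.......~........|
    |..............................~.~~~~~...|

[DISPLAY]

  ┏━━━━━━━━━━━━━━━━━━┓              
  ┃ Sliding┏━━━━━━━━━━━━━━━━━━━━━━━━
  ┠────────┃ Minesweeper            
  ┃┌────┬──┠────────────────────────
  ┃│  7 │  ┃■■■■■■■■■■              
  ┃├────┼──┃■■■■■■■■■■              
  ┃│  5 │  ┃■■■■■■■■■■              
┏━━━━━━━━━━━━━━━━━━━━━━━━━━━━━━┓    
┃ MapNavigator                 ┃    
┠──────────────────────────────┨    
┃..............................┃    
┃..............................┃    
┃.........══════════════.......┃    
┃...............@..............┃    
┃..........................^^^.┃    
┃.............................^┃    
┗━━━━━━━━━━━━━━━━━━━━━━━━━━━━━━┛━━━━
  ┃                  ┃              


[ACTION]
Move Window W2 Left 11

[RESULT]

  ┏━━━━━━━━━━━━━━━━━━┓              
  ┃ Sliding┏━━━━━━━━━━━━━━━━━━━━━━━━
  ┠────────┃ Minesweeper            
  ┃┌────┬──┠────────────────────────
  ┃│  7 │  ┃■■■■■■■■■■              
  ┃├────┼──┃■■■■■■■■■■              
  ┃│  5 │  ┃■■■■■■■■■■              
━━━━━━━━━━━━━━━━━━━━━━━━━━━━━┓      
MapNavigator                 ┃      
─────────────────────────────┨      
.............................┃      
.............................┃      
........══════════════.......┃      
..............@..............┃      
.........................^^^.┃      
............................^┃      
━━━━━━━━━━━━━━━━━━━━━━━━━━━━━┛━━━━━━
  ┃                  ┃              


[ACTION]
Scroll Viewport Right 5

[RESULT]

━━━━━━━━━━━━━━━━┓                   
liding┏━━━━━━━━━━━━━━━━━━━━━━━━━┓   
──────┃ Minesweeper             ┃   
───┬──┠─────────────────────────┨   
 7 │  ┃■■■■■■■■■■               ┃   
───┼──┃■■■■■■■■■■               ┃   
 5 │  ┃■■■■■■■■■■               ┃   
━━━━━━━━━━━━━━━━━━━━━━━━┓       ┃   
vigator                 ┃       ┃   
────────────────────────┨       ┃   
........................┃       ┃   
........................┃       ┃   
...══════════════.......┃       ┃   
.........@..............┃       ┃   
....................^^^.┃       ┃   
.......................^┃       ┃   
━━━━━━━━━━━━━━━━━━━━━━━━┛━━━━━━━┛   
                ┃                   


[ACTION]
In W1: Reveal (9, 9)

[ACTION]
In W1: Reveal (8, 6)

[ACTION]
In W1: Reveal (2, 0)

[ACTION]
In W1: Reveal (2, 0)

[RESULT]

━━━━━━━━━━━━━━━━┓                   
liding┏━━━━━━━━━━━━━━━━━━━━━━━━━┓   
──────┃ Minesweeper             ┃   
───┬──┠─────────────────────────┨   
 7 │  ┃■■■■■■■■■■               ┃   
───┼──┃■■■■■■■■■■               ┃   
 5 │  ┃2■■■■■■■■■               ┃   
━━━━━━━━━━━━━━━━━━━━━━━━┓       ┃   
vigator                 ┃       ┃   
────────────────────────┨       ┃   
........................┃       ┃   
........................┃       ┃   
...══════════════.......┃       ┃   
.........@..............┃       ┃   
....................^^^.┃       ┃   
.......................^┃       ┃   
━━━━━━━━━━━━━━━━━━━━━━━━┛━━━━━━━┛   
                ┃                   


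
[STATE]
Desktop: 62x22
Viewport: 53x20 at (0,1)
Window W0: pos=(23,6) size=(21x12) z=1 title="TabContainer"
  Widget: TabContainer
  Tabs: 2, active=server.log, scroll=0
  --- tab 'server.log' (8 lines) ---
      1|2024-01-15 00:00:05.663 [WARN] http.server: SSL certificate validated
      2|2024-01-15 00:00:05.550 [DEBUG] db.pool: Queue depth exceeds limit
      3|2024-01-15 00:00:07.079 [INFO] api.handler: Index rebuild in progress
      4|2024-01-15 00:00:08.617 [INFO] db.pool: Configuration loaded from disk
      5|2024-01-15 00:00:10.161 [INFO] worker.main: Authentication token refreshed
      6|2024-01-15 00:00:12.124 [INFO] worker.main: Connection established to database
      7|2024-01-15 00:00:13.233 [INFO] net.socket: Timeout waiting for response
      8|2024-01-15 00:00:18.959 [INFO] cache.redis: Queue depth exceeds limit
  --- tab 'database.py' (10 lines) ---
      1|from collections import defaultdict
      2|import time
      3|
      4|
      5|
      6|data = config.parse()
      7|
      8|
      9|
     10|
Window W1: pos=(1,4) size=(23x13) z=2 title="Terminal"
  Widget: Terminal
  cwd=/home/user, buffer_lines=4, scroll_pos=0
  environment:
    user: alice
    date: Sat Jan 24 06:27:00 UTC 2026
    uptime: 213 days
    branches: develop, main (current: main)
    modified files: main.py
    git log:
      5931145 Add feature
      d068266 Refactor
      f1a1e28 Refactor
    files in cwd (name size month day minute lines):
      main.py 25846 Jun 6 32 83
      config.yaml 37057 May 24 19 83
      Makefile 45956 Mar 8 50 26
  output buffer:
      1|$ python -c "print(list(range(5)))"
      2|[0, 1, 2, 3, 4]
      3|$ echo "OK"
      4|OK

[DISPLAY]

                                                     
                                                     
                                                     
 ┏━━━━━━━━━━━━━━━━━━━━━┓                             
 ┃ Terminal            ┃                             
 ┠─────────────────────┨━━━━━━━━━━━━━━━━━━━┓         
 ┃$ python -c "print(li┃ TabContainer      ┃         
 ┃[0, 1, 2, 3, 4]      ┃───────────────────┨         
 ┃$ echo "OK"          ┃[server.log]│ datab┃         
 ┃OK                   ┃───────────────────┃         
 ┃$ █                  ┃2024-01-15 00:00:05┃         
 ┃                     ┃2024-01-15 00:00:05┃         
 ┃                     ┃2024-01-15 00:00:07┃         
 ┃                     ┃2024-01-15 00:00:08┃         
 ┃                     ┃2024-01-15 00:00:10┃         
 ┗━━━━━━━━━━━━━━━━━━━━━┛2024-01-15 00:00:12┃         
                       ┗━━━━━━━━━━━━━━━━━━━┛         
                                                     
                                                     
                                                     


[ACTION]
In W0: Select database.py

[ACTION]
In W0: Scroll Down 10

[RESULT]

                                                     
                                                     
                                                     
 ┏━━━━━━━━━━━━━━━━━━━━━┓                             
 ┃ Terminal            ┃                             
 ┠─────────────────────┨━━━━━━━━━━━━━━━━━━━┓         
 ┃$ python -c "print(li┃ TabContainer      ┃         
 ┃[0, 1, 2, 3, 4]      ┃───────────────────┨         
 ┃$ echo "OK"          ┃ server.log │[datab┃         
 ┃OK                   ┃───────────────────┃         
 ┃$ █                  ┃                   ┃         
 ┃                     ┃                   ┃         
 ┃                     ┃                   ┃         
 ┃                     ┃                   ┃         
 ┃                     ┃                   ┃         
 ┗━━━━━━━━━━━━━━━━━━━━━┛                   ┃         
                       ┗━━━━━━━━━━━━━━━━━━━┛         
                                                     
                                                     
                                                     


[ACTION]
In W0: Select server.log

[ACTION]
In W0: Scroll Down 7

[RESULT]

                                                     
                                                     
                                                     
 ┏━━━━━━━━━━━━━━━━━━━━━┓                             
 ┃ Terminal            ┃                             
 ┠─────────────────────┨━━━━━━━━━━━━━━━━━━━┓         
 ┃$ python -c "print(li┃ TabContainer      ┃         
 ┃[0, 1, 2, 3, 4]      ┃───────────────────┨         
 ┃$ echo "OK"          ┃[server.log]│ datab┃         
 ┃OK                   ┃───────────────────┃         
 ┃$ █                  ┃2024-01-15 00:00:18┃         
 ┃                     ┃                   ┃         
 ┃                     ┃                   ┃         
 ┃                     ┃                   ┃         
 ┃                     ┃                   ┃         
 ┗━━━━━━━━━━━━━━━━━━━━━┛                   ┃         
                       ┗━━━━━━━━━━━━━━━━━━━┛         
                                                     
                                                     
                                                     


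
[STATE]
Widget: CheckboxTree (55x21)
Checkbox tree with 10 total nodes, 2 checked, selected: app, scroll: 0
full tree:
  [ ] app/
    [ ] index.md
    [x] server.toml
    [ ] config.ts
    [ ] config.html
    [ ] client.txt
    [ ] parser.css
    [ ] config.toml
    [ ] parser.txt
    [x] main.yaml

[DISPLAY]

>[-] app/                                              
   [ ] index.md                                        
   [x] server.toml                                     
   [ ] config.ts                                       
   [ ] config.html                                     
   [ ] client.txt                                      
   [ ] parser.css                                      
   [ ] config.toml                                     
   [ ] parser.txt                                      
   [x] main.yaml                                       
                                                       
                                                       
                                                       
                                                       
                                                       
                                                       
                                                       
                                                       
                                                       
                                                       
                                                       


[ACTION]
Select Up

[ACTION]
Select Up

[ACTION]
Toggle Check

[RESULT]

>[x] app/                                              
   [x] index.md                                        
   [x] server.toml                                     
   [x] config.ts                                       
   [x] config.html                                     
   [x] client.txt                                      
   [x] parser.css                                      
   [x] config.toml                                     
   [x] parser.txt                                      
   [x] main.yaml                                       
                                                       
                                                       
                                                       
                                                       
                                                       
                                                       
                                                       
                                                       
                                                       
                                                       
                                                       


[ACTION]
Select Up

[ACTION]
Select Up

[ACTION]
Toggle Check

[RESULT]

>[ ] app/                                              
   [ ] index.md                                        
   [ ] server.toml                                     
   [ ] config.ts                                       
   [ ] config.html                                     
   [ ] client.txt                                      
   [ ] parser.css                                      
   [ ] config.toml                                     
   [ ] parser.txt                                      
   [ ] main.yaml                                       
                                                       
                                                       
                                                       
                                                       
                                                       
                                                       
                                                       
                                                       
                                                       
                                                       
                                                       


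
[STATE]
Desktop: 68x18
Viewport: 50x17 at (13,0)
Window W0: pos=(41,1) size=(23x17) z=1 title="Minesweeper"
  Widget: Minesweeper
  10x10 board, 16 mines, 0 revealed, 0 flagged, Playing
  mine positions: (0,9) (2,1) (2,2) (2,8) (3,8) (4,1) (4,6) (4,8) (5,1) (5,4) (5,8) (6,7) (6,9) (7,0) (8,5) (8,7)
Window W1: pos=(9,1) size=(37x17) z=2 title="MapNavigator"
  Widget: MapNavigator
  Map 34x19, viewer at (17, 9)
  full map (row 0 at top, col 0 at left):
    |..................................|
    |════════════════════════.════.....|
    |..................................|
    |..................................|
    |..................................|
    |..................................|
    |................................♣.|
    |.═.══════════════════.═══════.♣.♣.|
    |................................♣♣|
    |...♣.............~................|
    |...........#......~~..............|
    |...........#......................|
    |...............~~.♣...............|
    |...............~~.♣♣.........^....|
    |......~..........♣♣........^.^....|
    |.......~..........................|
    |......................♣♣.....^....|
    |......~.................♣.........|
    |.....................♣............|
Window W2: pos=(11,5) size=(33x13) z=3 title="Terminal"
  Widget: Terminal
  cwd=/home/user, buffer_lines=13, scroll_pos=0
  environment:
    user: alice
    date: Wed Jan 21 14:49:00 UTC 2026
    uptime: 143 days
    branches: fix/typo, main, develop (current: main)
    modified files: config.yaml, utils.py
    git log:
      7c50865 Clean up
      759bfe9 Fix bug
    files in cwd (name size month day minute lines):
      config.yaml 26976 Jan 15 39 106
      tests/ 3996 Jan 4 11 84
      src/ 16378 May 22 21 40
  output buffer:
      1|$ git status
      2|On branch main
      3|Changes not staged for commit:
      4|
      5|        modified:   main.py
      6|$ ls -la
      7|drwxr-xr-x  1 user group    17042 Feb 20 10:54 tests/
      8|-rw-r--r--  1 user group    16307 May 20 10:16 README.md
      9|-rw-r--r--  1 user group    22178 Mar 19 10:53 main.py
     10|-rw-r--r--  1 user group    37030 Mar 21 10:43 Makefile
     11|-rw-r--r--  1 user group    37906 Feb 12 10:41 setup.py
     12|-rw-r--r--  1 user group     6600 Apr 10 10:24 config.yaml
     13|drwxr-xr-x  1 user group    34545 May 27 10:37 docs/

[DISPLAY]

                                                  
━━━━━━━━━━━━━━━━━━━━━━━━━━━━━━━━┓━━━━━━━━━━━━━━━━━
pNavigator                      ┃esweeper         
────────────────────────────────┨─────────────────
............................... ┃■■■■■■           
━━━━━━━━━━━━━━━━━━━━━━━━━━━━━━┓ ┃■■■■■■           
Terminal                      ┃ ┃■■■■■■           
──────────────────────────────┨ ┃■■■■■■           
 git status                   ┃ ┃■■■■■■           
n branch main                 ┃ ┃■■■■■■           
hanges not staged for commit: ┃ ┃■■■■■■           
                              ┃ ┃■■■■■■           
       modified:   main.py    ┃ ┃■■■■■■           
 ls -la                       ┃ ┃■■■■■■           
rwxr-xr-x  1 user group    170┃ ┃                 
rw-r--r--  1 user group    163┃ ┃                 
rw-r--r--  1 user group    221┃ ┃                 


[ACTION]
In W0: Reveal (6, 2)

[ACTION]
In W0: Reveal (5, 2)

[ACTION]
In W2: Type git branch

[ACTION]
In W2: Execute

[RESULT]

                                                  
━━━━━━━━━━━━━━━━━━━━━━━━━━━━━━━━┓━━━━━━━━━━━━━━━━━
pNavigator                      ┃esweeper         
────────────────────────────────┨─────────────────
............................... ┃■■■■■■           
━━━━━━━━━━━━━━━━━━━━━━━━━━━━━━┓ ┃■■■■■■           
Terminal                      ┃ ┃■■■■■■           
──────────────────────────────┨ ┃■■■■■■           
rw-r--r--  1 user group    370┃ ┃■■■■■■           
rw-r--r--  1 user group    379┃ ┃■■■■■■           
rw-r--r--  1 user group     66┃ ┃■■■■■■           
rwxr-xr-x  1 user group    345┃ ┃■■■■■■           
 git branch                   ┃ ┃■■■■■■           
 fix/typo                     ┃ ┃■■■■■■           
 main                         ┃ ┃                 
 develop                      ┃ ┃                 
 █                            ┃ ┃                 


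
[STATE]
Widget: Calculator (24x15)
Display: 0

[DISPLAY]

                       0
┌───┬───┬───┬───┐       
│ 7 │ 8 │ 9 │ ÷ │       
├───┼───┼───┼───┤       
│ 4 │ 5 │ 6 │ × │       
├───┼───┼───┼───┤       
│ 1 │ 2 │ 3 │ - │       
├───┼───┼───┼───┤       
│ 0 │ . │ = │ + │       
├───┼───┼───┼───┤       
│ C │ MC│ MR│ M+│       
└───┴───┴───┴───┘       
                        
                        
                        


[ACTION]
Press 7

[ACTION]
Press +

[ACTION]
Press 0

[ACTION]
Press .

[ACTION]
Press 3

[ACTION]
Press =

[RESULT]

                     7.3
┌───┬───┬───┬───┐       
│ 7 │ 8 │ 9 │ ÷ │       
├───┼───┼───┼───┤       
│ 4 │ 5 │ 6 │ × │       
├───┼───┼───┼───┤       
│ 1 │ 2 │ 3 │ - │       
├───┼───┼───┼───┤       
│ 0 │ . │ = │ + │       
├───┼───┼───┼───┤       
│ C │ MC│ MR│ M+│       
└───┴───┴───┴───┘       
                        
                        
                        


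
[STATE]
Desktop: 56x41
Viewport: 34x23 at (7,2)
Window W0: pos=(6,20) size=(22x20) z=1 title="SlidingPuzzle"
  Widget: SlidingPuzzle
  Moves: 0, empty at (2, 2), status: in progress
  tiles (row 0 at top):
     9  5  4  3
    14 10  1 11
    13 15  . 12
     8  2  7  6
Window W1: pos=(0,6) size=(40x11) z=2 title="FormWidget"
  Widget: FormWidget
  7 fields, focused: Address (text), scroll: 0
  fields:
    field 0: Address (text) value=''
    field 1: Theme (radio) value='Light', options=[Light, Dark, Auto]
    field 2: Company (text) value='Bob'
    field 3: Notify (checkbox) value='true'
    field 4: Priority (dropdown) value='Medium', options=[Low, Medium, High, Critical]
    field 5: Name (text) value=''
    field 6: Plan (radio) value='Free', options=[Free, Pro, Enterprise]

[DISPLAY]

                                  
                                  
                                  
                                  
━━━━━━━━━━━━━━━━━━━━━━━━━━━━━━━━┓ 
idget                           ┃ 
────────────────────────────────┨ 
ess:    [                      ]┃ 
e:      (●) Light  ( ) Dark  ( )┃ 
any:    [Bob                   ]┃ 
fy:     [x]                     ┃ 
rity:   [Medium               ▼]┃ 
:       [                      ]┃ 
:       (●) Free  ( ) Pro  ( ) E┃ 
━━━━━━━━━━━━━━━━━━━━━━━━━━━━━━━━┛ 
                                  
                                  
                                  
━━━━━━━━━━━━━━━━━━━━┓             
 SlidingPuzzle      ┃             
────────────────────┨             
┌────┬────┬────┬────┃             
│  9 │  5 │  4 │  3 ┃             


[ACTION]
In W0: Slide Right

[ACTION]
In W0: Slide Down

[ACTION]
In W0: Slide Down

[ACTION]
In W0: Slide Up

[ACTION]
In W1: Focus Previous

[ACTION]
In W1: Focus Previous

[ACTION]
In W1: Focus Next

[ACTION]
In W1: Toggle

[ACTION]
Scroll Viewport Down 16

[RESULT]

                                  
                                  
━━━━━━━━━━━━━━━━━━━━┓             
 SlidingPuzzle      ┃             
────────────────────┨             
┌────┬────┬────┬────┃             
│  9 │  5 │  4 │  3 ┃             
├────┼────┼────┼────┃             
│ 14 │    │  1 │ 11 ┃             
├────┼────┼────┼────┃             
│ 13 │ 10 │ 15 │ 12 ┃             
├────┼────┼────┼────┃             
│  8 │  2 │  7 │  6 ┃             
└────┴────┴────┴────┃             
Moves: 4            ┃             
                    ┃             
                    ┃             
                    ┃             
                    ┃             
                    ┃             
                    ┃             
━━━━━━━━━━━━━━━━━━━━┛             
                                  


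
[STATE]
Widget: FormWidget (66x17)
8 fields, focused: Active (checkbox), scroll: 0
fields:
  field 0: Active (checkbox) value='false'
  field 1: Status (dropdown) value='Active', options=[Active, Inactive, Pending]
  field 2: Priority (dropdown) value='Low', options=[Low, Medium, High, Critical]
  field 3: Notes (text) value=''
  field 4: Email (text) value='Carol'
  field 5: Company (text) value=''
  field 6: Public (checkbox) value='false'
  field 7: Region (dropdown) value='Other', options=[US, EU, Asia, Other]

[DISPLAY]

> Active:     [ ]                                                 
  Status:     [Active                                           ▼]
  Priority:   [Low                                              ▼]
  Notes:      [                                                  ]
  Email:      [Carol                                             ]
  Company:    [                                                  ]
  Public:     [ ]                                                 
  Region:     [Other                                            ▼]
                                                                  
                                                                  
                                                                  
                                                                  
                                                                  
                                                                  
                                                                  
                                                                  
                                                                  


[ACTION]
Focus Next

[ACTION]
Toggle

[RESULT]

  Active:     [ ]                                                 
> Status:     [Active                                           ▼]
  Priority:   [Low                                              ▼]
  Notes:      [                                                  ]
  Email:      [Carol                                             ]
  Company:    [                                                  ]
  Public:     [ ]                                                 
  Region:     [Other                                            ▼]
                                                                  
                                                                  
                                                                  
                                                                  
                                                                  
                                                                  
                                                                  
                                                                  
                                                                  


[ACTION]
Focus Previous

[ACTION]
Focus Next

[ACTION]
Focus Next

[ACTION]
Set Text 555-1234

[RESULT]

  Active:     [ ]                                                 
  Status:     [Active                                           ▼]
> Priority:   [Low                                              ▼]
  Notes:      [                                                  ]
  Email:      [Carol                                             ]
  Company:    [                                                  ]
  Public:     [ ]                                                 
  Region:     [Other                                            ▼]
                                                                  
                                                                  
                                                                  
                                                                  
                                                                  
                                                                  
                                                                  
                                                                  
                                                                  


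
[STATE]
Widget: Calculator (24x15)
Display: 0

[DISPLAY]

                       0
┌───┬───┬───┬───┐       
│ 7 │ 8 │ 9 │ ÷ │       
├───┼───┼───┼───┤       
│ 4 │ 5 │ 6 │ × │       
├───┼───┼───┼───┤       
│ 1 │ 2 │ 3 │ - │       
├───┼───┼───┼───┤       
│ 0 │ . │ = │ + │       
├───┼───┼───┼───┤       
│ C │ MC│ MR│ M+│       
└───┴───┴───┴───┘       
                        
                        
                        


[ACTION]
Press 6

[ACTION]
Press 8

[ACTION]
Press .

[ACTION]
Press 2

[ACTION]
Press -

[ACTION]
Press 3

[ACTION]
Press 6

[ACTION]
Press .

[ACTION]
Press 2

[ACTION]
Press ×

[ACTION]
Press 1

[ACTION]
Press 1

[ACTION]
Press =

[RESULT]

                     352
┌───┬───┬───┬───┐       
│ 7 │ 8 │ 9 │ ÷ │       
├───┼───┼───┼───┤       
│ 4 │ 5 │ 6 │ × │       
├───┼───┼───┼───┤       
│ 1 │ 2 │ 3 │ - │       
├───┼───┼───┼───┤       
│ 0 │ . │ = │ + │       
├───┼───┼───┼───┤       
│ C │ MC│ MR│ M+│       
└───┴───┴───┴───┘       
                        
                        
                        


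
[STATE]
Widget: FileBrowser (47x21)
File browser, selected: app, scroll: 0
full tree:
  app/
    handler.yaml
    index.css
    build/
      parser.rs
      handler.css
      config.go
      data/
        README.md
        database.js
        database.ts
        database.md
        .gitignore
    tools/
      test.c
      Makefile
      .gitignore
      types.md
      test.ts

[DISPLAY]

> [-] app/                                     
    handler.yaml                               
    index.css                                  
    [+] build/                                 
    [+] tools/                                 
                                               
                                               
                                               
                                               
                                               
                                               
                                               
                                               
                                               
                                               
                                               
                                               
                                               
                                               
                                               
                                               


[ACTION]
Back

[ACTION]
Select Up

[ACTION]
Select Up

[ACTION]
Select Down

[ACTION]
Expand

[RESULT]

  [-] app/                                     
  > handler.yaml                               
    index.css                                  
    [+] build/                                 
    [+] tools/                                 
                                               
                                               
                                               
                                               
                                               
                                               
                                               
                                               
                                               
                                               
                                               
                                               
                                               
                                               
                                               
                                               
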